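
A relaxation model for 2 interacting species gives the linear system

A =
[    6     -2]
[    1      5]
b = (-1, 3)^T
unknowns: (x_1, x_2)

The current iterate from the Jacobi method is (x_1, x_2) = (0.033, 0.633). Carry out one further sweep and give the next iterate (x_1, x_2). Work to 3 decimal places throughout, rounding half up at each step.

(0.044, 0.593)

One sweep:
  x_1 = (-1 - (-2)·0.633) / (6) = 0.044
  x_2 = (3 - (1)·0.033) / (5) = 0.593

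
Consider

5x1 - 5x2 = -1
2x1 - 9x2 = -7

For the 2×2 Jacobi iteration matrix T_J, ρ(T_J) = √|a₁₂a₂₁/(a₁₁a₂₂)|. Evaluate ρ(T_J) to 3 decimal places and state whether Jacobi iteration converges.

a₁₂a₂₁/(a₁₁a₂₂) = (-5)·(2) / ((5)·(-9)) = 0.222222
ρ = √|0.222222| = √0.222222 = 0.471
ρ < 1, so Jacobi converges

0.471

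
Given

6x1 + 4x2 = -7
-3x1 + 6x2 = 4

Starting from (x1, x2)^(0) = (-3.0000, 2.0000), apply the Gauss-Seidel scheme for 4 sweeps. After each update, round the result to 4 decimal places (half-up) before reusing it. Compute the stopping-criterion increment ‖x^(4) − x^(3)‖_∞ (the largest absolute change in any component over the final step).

0.1914

Iteration 1:
  x1 = (-7 - (4)·2.0000) / (6) = -2.5000
  x2 = (4 - (-3)·-2.5000) / (6) = -0.5833
Iteration 2:
  x1 = (-7 - (4)·-0.5833) / (6) = -0.7778
  x2 = (4 - (-3)·-0.7778) / (6) = 0.2778
Iteration 3:
  x1 = (-7 - (4)·0.2778) / (6) = -1.3519
  x2 = (4 - (-3)·-1.3519) / (6) = -0.0093
Iteration 4:
  x1 = (-7 - (4)·-0.0093) / (6) = -1.1605
  x2 = (4 - (-3)·-1.1605) / (6) = 0.0864
Change: (0.1914, 0.0957) → max |·| = 0.1914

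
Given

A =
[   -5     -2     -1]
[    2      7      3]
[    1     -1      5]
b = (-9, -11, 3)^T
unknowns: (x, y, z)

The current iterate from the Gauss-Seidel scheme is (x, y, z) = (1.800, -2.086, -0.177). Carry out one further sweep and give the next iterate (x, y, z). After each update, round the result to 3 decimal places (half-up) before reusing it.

(2.670, -2.258, -0.386)

One sweep:
  x = (-9 - (-2)·-2.086 - (-1)·-0.177) / (-5) = 2.670
  y = (-11 - (2)·2.670 - (3)·-0.177) / (7) = -2.258
  z = (3 - (1)·2.670 - (-1)·-2.258) / (5) = -0.386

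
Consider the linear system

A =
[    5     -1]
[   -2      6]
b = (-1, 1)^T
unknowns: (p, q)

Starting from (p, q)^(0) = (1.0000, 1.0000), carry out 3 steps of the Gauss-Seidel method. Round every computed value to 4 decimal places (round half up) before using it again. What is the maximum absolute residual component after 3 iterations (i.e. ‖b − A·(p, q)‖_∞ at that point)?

0.0036

Iteration 1:
  p = (-1 - (-1)·1.0000) / (5) = 0.0000
  q = (1 - (-2)·0.0000) / (6) = 0.1667
Iteration 2:
  p = (-1 - (-1)·0.1667) / (5) = -0.1667
  q = (1 - (-2)·-0.1667) / (6) = 0.1111
Iteration 3:
  p = (-1 - (-1)·0.1111) / (5) = -0.1778
  q = (1 - (-2)·-0.1778) / (6) = 0.1074
Residual b − A·x = (-0.0036, 0.0000); ∞-norm = 0.0036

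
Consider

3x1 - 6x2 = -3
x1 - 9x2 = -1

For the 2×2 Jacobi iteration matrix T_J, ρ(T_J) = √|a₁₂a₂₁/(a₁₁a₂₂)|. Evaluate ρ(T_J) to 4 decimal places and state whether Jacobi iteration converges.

a₁₂a₂₁/(a₁₁a₂₂) = (-6)·(1) / ((3)·(-9)) = 0.222222
ρ = √|0.222222| = √0.222222 = 0.4714
ρ < 1, so Jacobi converges

0.4714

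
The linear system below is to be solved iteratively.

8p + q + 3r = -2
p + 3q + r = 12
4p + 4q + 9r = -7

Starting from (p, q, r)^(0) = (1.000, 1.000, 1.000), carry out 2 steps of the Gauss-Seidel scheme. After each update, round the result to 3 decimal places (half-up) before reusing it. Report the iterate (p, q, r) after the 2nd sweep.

(0.080, 4.702, -2.903)

Iteration 1:
  p = (-2 - (1)·1.000 - (3)·1.000) / (8) = -0.750
  q = (12 - (1)·-0.750 - (1)·1.000) / (3) = 3.917
  r = (-7 - (4)·-0.750 - (4)·3.917) / (9) = -2.185
Iteration 2:
  p = (-2 - (1)·3.917 - (3)·-2.185) / (8) = 0.080
  q = (12 - (1)·0.080 - (1)·-2.185) / (3) = 4.702
  r = (-7 - (4)·0.080 - (4)·4.702) / (9) = -2.903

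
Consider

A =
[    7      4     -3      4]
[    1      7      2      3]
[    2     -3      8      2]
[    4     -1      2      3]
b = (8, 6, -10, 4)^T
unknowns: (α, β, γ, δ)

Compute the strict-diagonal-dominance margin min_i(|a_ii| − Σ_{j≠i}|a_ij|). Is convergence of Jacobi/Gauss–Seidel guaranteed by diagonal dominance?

-4

row 1: |7| − (4+3+4) = -4
row 2: |7| − (1+2+3) = 1
row 3: |8| − (2+3+2) = 1
row 4: |3| − (4+1+2) = -4
minimum over rows = -4 → not strictly diagonally dominant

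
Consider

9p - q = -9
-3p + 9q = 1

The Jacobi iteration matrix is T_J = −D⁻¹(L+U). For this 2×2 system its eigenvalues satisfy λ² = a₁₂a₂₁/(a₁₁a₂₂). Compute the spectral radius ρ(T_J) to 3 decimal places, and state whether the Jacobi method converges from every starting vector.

0.192

a₁₂a₂₁/(a₁₁a₂₂) = (-1)·(-3) / ((9)·(9)) = 0.037037
ρ = √|0.037037| = √0.037037 = 0.192
ρ < 1, so Jacobi converges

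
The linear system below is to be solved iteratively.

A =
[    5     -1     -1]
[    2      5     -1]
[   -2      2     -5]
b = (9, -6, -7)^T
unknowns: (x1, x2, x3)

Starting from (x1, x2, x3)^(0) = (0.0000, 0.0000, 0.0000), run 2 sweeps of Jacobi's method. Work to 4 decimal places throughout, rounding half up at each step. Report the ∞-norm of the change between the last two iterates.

1.2000

Iteration 1:
  x1 = (9 - (-1)·0.0000 - (-1)·0.0000) / (5) = 1.8000
  x2 = (-6 - (2)·0.0000 - (-1)·0.0000) / (5) = -1.2000
  x3 = (-7 - (-2)·0.0000 - (2)·0.0000) / (-5) = 1.4000
Iteration 2:
  x1 = (9 - (-1)·-1.2000 - (-1)·1.4000) / (5) = 1.8400
  x2 = (-6 - (2)·1.8000 - (-1)·1.4000) / (5) = -1.6400
  x3 = (-7 - (-2)·1.8000 - (2)·-1.2000) / (-5) = 0.2000
Change: (0.0400, -0.4400, -1.2000) → max |·| = 1.2000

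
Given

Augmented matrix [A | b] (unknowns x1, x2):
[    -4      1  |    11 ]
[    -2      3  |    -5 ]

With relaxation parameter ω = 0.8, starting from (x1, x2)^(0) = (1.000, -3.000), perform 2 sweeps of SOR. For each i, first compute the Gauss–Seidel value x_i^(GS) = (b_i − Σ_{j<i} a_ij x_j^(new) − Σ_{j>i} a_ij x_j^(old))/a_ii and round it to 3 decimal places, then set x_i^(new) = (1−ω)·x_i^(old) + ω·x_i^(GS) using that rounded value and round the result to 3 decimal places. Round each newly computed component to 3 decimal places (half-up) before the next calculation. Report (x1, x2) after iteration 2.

Iteration 1:
  x1: GS value = (11 - (1)·-3.000) / (-4) = -3.500;  x1 ← (1−ω)·1.000 + ω·-3.500 = -2.600
  x2: GS value = (-5 - (-2)·-2.600) / (3) = -3.400;  x2 ← (1−ω)·-3.000 + ω·-3.400 = -3.320
Iteration 2:
  x1: GS value = (11 - (1)·-3.320) / (-4) = -3.580;  x1 ← (1−ω)·-2.600 + ω·-3.580 = -3.384
  x2: GS value = (-5 - (-2)·-3.384) / (3) = -3.923;  x2 ← (1−ω)·-3.320 + ω·-3.923 = -3.802

(-3.384, -3.802)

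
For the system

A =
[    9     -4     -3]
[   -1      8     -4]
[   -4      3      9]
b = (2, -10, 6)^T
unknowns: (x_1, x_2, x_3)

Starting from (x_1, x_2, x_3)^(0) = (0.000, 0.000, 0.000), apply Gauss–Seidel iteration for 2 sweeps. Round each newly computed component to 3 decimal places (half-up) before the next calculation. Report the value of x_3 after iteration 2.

0.916

Iteration 1:
  x_1 = (2 - (-4)·0.000 - (-3)·0.000) / (9) = 0.222
  x_2 = (-10 - (-1)·0.222 - (-4)·0.000) / (8) = -1.222
  x_3 = (6 - (-4)·0.222 - (3)·-1.222) / (9) = 1.173
Iteration 2:
  x_1 = (2 - (-4)·-1.222 - (-3)·1.173) / (9) = 0.070
  x_2 = (-10 - (-1)·0.070 - (-4)·1.173) / (8) = -0.655
  x_3 = (6 - (-4)·0.070 - (3)·-0.655) / (9) = 0.916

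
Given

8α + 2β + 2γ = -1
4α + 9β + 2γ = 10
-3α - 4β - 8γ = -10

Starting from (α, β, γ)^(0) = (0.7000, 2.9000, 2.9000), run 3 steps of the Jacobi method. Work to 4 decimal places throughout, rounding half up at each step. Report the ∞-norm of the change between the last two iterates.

Iteration 1:
  α = (-1 - (2)·2.9000 - (2)·2.9000) / (8) = -1.5750
  β = (10 - (4)·0.7000 - (2)·2.9000) / (9) = 0.1556
  γ = (-10 - (-3)·0.7000 - (-4)·2.9000) / (-8) = -0.4625
Iteration 2:
  α = (-1 - (2)·0.1556 - (2)·-0.4625) / (8) = -0.0483
  β = (10 - (4)·-1.5750 - (2)·-0.4625) / (9) = 1.9139
  γ = (-10 - (-3)·-1.5750 - (-4)·0.1556) / (-8) = 1.7628
Iteration 3:
  α = (-1 - (2)·1.9139 - (2)·1.7628) / (8) = -1.0442
  β = (10 - (4)·-0.0483 - (2)·1.7628) / (9) = 0.7408
  γ = (-10 - (-3)·-0.0483 - (-4)·1.9139) / (-8) = 0.3112
Change: (-0.9959, -1.1731, -1.4516) → max |·| = 1.4516

1.4516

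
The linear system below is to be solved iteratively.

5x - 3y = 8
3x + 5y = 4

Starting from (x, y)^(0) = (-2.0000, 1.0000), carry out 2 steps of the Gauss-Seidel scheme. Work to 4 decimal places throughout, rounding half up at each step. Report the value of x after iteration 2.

Iteration 1:
  x = (8 - (-3)·1.0000) / (5) = 2.2000
  y = (4 - (3)·2.2000) / (5) = -0.5200
Iteration 2:
  x = (8 - (-3)·-0.5200) / (5) = 1.2880
  y = (4 - (3)·1.2880) / (5) = 0.0272

1.2880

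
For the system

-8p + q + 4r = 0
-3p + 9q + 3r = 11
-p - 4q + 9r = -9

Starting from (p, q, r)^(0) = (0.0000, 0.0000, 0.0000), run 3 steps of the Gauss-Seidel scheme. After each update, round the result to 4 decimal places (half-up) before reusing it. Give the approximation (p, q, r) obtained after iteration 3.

Iteration 1:
  p = (0 - (1)·0.0000 - (4)·0.0000) / (-8) = 0.0000
  q = (11 - (-3)·0.0000 - (3)·0.0000) / (9) = 1.2222
  r = (-9 - (-1)·0.0000 - (-4)·1.2222) / (9) = -0.4568
Iteration 2:
  p = (0 - (1)·1.2222 - (4)·-0.4568) / (-8) = -0.0756
  q = (11 - (-3)·-0.0756 - (3)·-0.4568) / (9) = 1.3493
  r = (-9 - (-1)·-0.0756 - (-4)·1.3493) / (9) = -0.4087
Iteration 3:
  p = (0 - (1)·1.3493 - (4)·-0.4087) / (-8) = -0.0357
  q = (11 - (-3)·-0.0357 - (3)·-0.4087) / (9) = 1.3466
  r = (-9 - (-1)·-0.0357 - (-4)·1.3466) / (9) = -0.4055

(-0.0357, 1.3466, -0.4055)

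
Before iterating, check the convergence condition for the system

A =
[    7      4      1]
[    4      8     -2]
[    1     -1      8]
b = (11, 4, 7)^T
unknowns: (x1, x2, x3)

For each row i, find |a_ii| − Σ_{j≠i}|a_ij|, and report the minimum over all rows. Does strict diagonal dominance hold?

2

row 1: |7| − (4+1) = 2
row 2: |8| − (4+2) = 2
row 3: |8| − (1+1) = 6
minimum over rows = 2 → strictly diagonally dominant (convergence guaranteed)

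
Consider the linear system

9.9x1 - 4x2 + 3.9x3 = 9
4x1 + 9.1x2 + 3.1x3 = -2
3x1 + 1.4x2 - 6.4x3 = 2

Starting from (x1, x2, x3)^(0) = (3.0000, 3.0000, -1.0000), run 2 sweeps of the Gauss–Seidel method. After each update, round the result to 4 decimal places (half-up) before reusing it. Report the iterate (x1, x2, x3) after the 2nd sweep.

(0.2547, -0.5535, -0.3142)

Iteration 1:
  x1 = (9 - (-4)·3.0000 - (3.9)·-1.0000) / (9.9) = 2.5152
  x2 = (-2 - (4)·2.5152 - (3.1)·-1.0000) / (9.1) = -0.9847
  x3 = (2 - (3)·2.5152 - (1.4)·-0.9847) / (-6.4) = 0.6511
Iteration 2:
  x1 = (9 - (-4)·-0.9847 - (3.9)·0.6511) / (9.9) = 0.2547
  x2 = (-2 - (4)·0.2547 - (3.1)·0.6511) / (9.1) = -0.5535
  x3 = (2 - (3)·0.2547 - (1.4)·-0.5535) / (-6.4) = -0.3142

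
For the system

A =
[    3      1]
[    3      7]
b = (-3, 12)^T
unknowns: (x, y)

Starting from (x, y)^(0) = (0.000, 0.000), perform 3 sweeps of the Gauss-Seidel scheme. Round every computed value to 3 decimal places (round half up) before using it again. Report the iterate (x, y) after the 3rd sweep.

Iteration 1:
  x = (-3 - (1)·0.000) / (3) = -1.000
  y = (12 - (3)·-1.000) / (7) = 2.143
Iteration 2:
  x = (-3 - (1)·2.143) / (3) = -1.714
  y = (12 - (3)·-1.714) / (7) = 2.449
Iteration 3:
  x = (-3 - (1)·2.449) / (3) = -1.816
  y = (12 - (3)·-1.816) / (7) = 2.493

(-1.816, 2.493)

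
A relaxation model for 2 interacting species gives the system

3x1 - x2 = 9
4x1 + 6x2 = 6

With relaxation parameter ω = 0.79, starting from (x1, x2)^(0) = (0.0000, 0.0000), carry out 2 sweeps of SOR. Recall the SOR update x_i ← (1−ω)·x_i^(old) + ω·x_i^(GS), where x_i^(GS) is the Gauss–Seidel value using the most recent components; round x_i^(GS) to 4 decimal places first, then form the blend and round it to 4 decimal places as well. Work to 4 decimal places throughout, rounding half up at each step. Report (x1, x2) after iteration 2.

(2.7471, -0.7530)

Iteration 1:
  x1: GS value = (9 - (-1)·0.0000) / (3) = 3.0000;  x1 ← (1−ω)·0.0000 + ω·3.0000 = 2.3700
  x2: GS value = (6 - (4)·2.3700) / (6) = -0.5800;  x2 ← (1−ω)·0.0000 + ω·-0.5800 = -0.4582
Iteration 2:
  x1: GS value = (9 - (-1)·-0.4582) / (3) = 2.8473;  x1 ← (1−ω)·2.3700 + ω·2.8473 = 2.7471
  x2: GS value = (6 - (4)·2.7471) / (6) = -0.8314;  x2 ← (1−ω)·-0.4582 + ω·-0.8314 = -0.7530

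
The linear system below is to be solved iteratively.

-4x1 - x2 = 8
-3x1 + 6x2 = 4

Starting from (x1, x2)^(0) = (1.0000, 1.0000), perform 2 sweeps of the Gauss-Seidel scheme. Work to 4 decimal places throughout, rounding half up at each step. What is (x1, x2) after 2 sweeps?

Iteration 1:
  x1 = (8 - (-1)·1.0000) / (-4) = -2.2500
  x2 = (4 - (-3)·-2.2500) / (6) = -0.4583
Iteration 2:
  x1 = (8 - (-1)·-0.4583) / (-4) = -1.8854
  x2 = (4 - (-3)·-1.8854) / (6) = -0.2760

(-1.8854, -0.2760)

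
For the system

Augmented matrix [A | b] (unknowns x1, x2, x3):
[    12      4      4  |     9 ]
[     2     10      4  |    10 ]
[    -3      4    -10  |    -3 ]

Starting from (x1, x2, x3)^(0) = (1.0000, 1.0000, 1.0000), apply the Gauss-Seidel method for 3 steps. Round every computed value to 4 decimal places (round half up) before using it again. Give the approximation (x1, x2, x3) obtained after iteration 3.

Iteration 1:
  x1 = (9 - (4)·1.0000 - (4)·1.0000) / (12) = 0.0833
  x2 = (10 - (2)·0.0833 - (4)·1.0000) / (10) = 0.5833
  x3 = (-3 - (-3)·0.0833 - (4)·0.5833) / (-10) = 0.5083
Iteration 2:
  x1 = (9 - (4)·0.5833 - (4)·0.5083) / (12) = 0.3861
  x2 = (10 - (2)·0.3861 - (4)·0.5083) / (10) = 0.7195
  x3 = (-3 - (-3)·0.3861 - (4)·0.7195) / (-10) = 0.4720
Iteration 3:
  x1 = (9 - (4)·0.7195 - (4)·0.4720) / (12) = 0.3528
  x2 = (10 - (2)·0.3528 - (4)·0.4720) / (10) = 0.7406
  x3 = (-3 - (-3)·0.3528 - (4)·0.7406) / (-10) = 0.4904

(0.3528, 0.7406, 0.4904)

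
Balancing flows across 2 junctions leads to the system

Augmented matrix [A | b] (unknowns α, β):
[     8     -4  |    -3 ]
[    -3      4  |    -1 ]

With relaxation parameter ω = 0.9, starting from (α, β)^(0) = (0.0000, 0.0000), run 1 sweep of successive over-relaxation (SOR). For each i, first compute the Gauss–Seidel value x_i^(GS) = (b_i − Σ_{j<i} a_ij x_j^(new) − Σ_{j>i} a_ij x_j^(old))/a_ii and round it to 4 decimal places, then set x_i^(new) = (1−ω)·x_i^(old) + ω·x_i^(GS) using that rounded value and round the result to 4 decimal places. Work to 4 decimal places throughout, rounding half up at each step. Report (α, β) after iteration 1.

Iteration 1:
  α: GS value = (-3 - (-4)·0.0000) / (8) = -0.3750;  α ← (1−ω)·0.0000 + ω·-0.3750 = -0.3375
  β: GS value = (-1 - (-3)·-0.3375) / (4) = -0.5031;  β ← (1−ω)·0.0000 + ω·-0.5031 = -0.4528

(-0.3375, -0.4528)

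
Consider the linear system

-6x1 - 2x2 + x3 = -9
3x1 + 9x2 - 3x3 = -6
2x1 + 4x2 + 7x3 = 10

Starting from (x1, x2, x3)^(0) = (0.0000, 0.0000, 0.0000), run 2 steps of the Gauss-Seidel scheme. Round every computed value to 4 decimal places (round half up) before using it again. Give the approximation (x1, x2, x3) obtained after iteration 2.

(2.1667, -0.8333, 1.2857)

Iteration 1:
  x1 = (-9 - (-2)·0.0000 - (1)·0.0000) / (-6) = 1.5000
  x2 = (-6 - (3)·1.5000 - (-3)·0.0000) / (9) = -1.1667
  x3 = (10 - (2)·1.5000 - (4)·-1.1667) / (7) = 1.6667
Iteration 2:
  x1 = (-9 - (-2)·-1.1667 - (1)·1.6667) / (-6) = 2.1667
  x2 = (-6 - (3)·2.1667 - (-3)·1.6667) / (9) = -0.8333
  x3 = (10 - (2)·2.1667 - (4)·-0.8333) / (7) = 1.2857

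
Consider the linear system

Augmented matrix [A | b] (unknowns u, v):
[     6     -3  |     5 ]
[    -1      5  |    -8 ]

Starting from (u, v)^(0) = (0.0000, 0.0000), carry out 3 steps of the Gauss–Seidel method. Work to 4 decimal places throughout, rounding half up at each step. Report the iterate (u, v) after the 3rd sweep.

(0.0450, -1.5910)

Iteration 1:
  u = (5 - (-3)·0.0000) / (6) = 0.8333
  v = (-8 - (-1)·0.8333) / (5) = -1.4333
Iteration 2:
  u = (5 - (-3)·-1.4333) / (6) = 0.1167
  v = (-8 - (-1)·0.1167) / (5) = -1.5767
Iteration 3:
  u = (5 - (-3)·-1.5767) / (6) = 0.0450
  v = (-8 - (-1)·0.0450) / (5) = -1.5910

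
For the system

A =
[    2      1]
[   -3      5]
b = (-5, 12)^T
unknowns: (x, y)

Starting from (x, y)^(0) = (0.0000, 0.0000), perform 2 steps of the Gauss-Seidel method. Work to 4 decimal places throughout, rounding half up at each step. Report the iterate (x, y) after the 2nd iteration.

Iteration 1:
  x = (-5 - (1)·0.0000) / (2) = -2.5000
  y = (12 - (-3)·-2.5000) / (5) = 0.9000
Iteration 2:
  x = (-5 - (1)·0.9000) / (2) = -2.9500
  y = (12 - (-3)·-2.9500) / (5) = 0.6300

(-2.9500, 0.6300)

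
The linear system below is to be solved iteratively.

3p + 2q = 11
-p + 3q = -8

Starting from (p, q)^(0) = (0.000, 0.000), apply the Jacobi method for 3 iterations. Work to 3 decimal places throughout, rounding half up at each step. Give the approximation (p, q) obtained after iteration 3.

Iteration 1:
  p = (11 - (2)·0.000) / (3) = 3.667
  q = (-8 - (-1)·0.000) / (3) = -2.667
Iteration 2:
  p = (11 - (2)·-2.667) / (3) = 5.445
  q = (-8 - (-1)·3.667) / (3) = -1.444
Iteration 3:
  p = (11 - (2)·-1.444) / (3) = 4.629
  q = (-8 - (-1)·5.445) / (3) = -0.852

(4.629, -0.852)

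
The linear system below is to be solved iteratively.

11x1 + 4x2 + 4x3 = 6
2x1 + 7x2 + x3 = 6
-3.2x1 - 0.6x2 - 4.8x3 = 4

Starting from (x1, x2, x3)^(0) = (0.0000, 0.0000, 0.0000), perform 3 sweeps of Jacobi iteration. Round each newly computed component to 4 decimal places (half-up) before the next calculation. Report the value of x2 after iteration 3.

0.8901

Iteration 1:
  x1 = (6 - (4)·0.0000 - (4)·0.0000) / (11) = 0.5455
  x2 = (6 - (2)·0.0000 - (1)·0.0000) / (7) = 0.8571
  x3 = (4 - (-3.2)·0.0000 - (-0.6)·0.0000) / (-4.8) = -0.8333
Iteration 2:
  x1 = (6 - (4)·0.8571 - (4)·-0.8333) / (11) = 0.5368
  x2 = (6 - (2)·0.5455 - (1)·-0.8333) / (7) = 0.8203
  x3 = (4 - (-3.2)·0.5455 - (-0.6)·0.8571) / (-4.8) = -1.3041
Iteration 3:
  x1 = (6 - (4)·0.8203 - (4)·-1.3041) / (11) = 0.7214
  x2 = (6 - (2)·0.5368 - (1)·-1.3041) / (7) = 0.8901
  x3 = (4 - (-3.2)·0.5368 - (-0.6)·0.8203) / (-4.8) = -1.2937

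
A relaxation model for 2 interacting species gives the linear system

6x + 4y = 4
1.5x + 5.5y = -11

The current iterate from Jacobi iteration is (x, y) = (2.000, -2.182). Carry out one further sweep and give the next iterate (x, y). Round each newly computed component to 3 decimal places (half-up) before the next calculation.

(2.121, -2.545)

One sweep:
  x = (4 - (4)·-2.182) / (6) = 2.121
  y = (-11 - (1.5)·2.000) / (5.5) = -2.545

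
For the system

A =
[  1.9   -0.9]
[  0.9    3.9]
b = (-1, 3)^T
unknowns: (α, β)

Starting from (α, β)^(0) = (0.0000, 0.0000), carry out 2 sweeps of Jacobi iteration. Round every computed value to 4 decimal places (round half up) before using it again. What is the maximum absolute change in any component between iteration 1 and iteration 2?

0.3643

Iteration 1:
  α = (-1 - (-0.9)·0.0000) / (1.9) = -0.5263
  β = (3 - (0.9)·0.0000) / (3.9) = 0.7692
Iteration 2:
  α = (-1 - (-0.9)·0.7692) / (1.9) = -0.1620
  β = (3 - (0.9)·-0.5263) / (3.9) = 0.8907
Change: (0.3643, 0.1215) → max |·| = 0.3643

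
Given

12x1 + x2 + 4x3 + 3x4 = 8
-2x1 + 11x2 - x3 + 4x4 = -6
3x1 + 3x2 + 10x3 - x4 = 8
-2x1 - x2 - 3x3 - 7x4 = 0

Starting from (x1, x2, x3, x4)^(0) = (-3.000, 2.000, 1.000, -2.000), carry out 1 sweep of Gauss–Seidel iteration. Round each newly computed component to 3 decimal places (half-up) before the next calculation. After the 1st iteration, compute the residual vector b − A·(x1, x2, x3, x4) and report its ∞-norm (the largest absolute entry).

Iteration 1:
  x1 = (8 - (1)·2.000 - (4)·1.000 - (3)·-2.000) / (12) = 0.667
  x2 = (-6 - (-2)·0.667 - (-1)·1.000 - (4)·-2.000) / (11) = 0.394
  x3 = (8 - (3)·0.667 - (3)·0.394 - (-1)·-2.000) / (10) = 0.282
  x4 = (0 - (-2)·0.667 - (-1)·0.394 - (-3)·0.282) / (-7) = -0.368
Residual b − A·x = (-0.422, -7.246, 1.629, -0.002); ∞-norm = 7.246

7.246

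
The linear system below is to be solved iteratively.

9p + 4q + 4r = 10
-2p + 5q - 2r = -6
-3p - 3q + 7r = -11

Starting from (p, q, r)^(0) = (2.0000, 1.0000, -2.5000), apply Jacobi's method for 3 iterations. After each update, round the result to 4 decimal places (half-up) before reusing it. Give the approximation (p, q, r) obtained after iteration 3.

Iteration 1:
  p = (10 - (4)·1.0000 - (4)·-2.5000) / (9) = 1.7778
  q = (-6 - (-2)·2.0000 - (-2)·-2.5000) / (5) = -1.4000
  r = (-11 - (-3)·2.0000 - (-3)·1.0000) / (7) = -0.2857
Iteration 2:
  p = (10 - (4)·-1.4000 - (4)·-0.2857) / (9) = 1.8603
  q = (-6 - (-2)·1.7778 - (-2)·-0.2857) / (5) = -0.6032
  r = (-11 - (-3)·1.7778 - (-3)·-1.4000) / (7) = -1.4095
Iteration 3:
  p = (10 - (4)·-0.6032 - (4)·-1.4095) / (9) = 2.0056
  q = (-6 - (-2)·1.8603 - (-2)·-1.4095) / (5) = -1.0197
  r = (-11 - (-3)·1.8603 - (-3)·-0.6032) / (7) = -1.0327

(2.0056, -1.0197, -1.0327)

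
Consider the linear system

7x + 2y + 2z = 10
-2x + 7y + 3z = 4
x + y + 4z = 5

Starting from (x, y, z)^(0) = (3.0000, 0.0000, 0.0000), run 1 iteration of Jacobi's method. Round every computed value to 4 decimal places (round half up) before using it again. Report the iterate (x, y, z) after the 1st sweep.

(1.4286, 1.4286, 0.5000)

Iteration 1:
  x = (10 - (2)·0.0000 - (2)·0.0000) / (7) = 1.4286
  y = (4 - (-2)·3.0000 - (3)·0.0000) / (7) = 1.4286
  z = (5 - (1)·3.0000 - (1)·0.0000) / (4) = 0.5000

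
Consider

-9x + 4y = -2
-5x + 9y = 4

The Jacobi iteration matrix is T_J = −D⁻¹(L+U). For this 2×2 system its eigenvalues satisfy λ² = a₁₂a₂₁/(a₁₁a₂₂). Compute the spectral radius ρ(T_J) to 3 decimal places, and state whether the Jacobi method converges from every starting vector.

0.497

a₁₂a₂₁/(a₁₁a₂₂) = (4)·(-5) / ((-9)·(9)) = 0.246914
ρ = √|0.246914| = √0.246914 = 0.497
ρ < 1, so Jacobi converges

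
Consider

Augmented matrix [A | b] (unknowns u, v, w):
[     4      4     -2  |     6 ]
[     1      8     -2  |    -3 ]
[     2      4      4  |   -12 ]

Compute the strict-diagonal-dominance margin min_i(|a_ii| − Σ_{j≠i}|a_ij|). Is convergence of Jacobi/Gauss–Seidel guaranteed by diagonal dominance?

-2

row 1: |4| − (4+2) = -2
row 2: |8| − (1+2) = 5
row 3: |4| − (2+4) = -2
minimum over rows = -2 → not strictly diagonally dominant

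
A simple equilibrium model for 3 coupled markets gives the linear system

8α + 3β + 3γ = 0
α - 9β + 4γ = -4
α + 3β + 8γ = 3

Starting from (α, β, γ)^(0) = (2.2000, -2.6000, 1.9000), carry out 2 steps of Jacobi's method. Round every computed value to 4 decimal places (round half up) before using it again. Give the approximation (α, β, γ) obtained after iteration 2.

(-0.9781, 0.9514, -0.2328)

Iteration 1:
  α = (0 - (3)·-2.6000 - (3)·1.9000) / (8) = 0.2625
  β = (-4 - (1)·2.2000 - (4)·1.9000) / (-9) = 1.5333
  γ = (3 - (1)·2.2000 - (3)·-2.6000) / (8) = 1.0750
Iteration 2:
  α = (0 - (3)·1.5333 - (3)·1.0750) / (8) = -0.9781
  β = (-4 - (1)·0.2625 - (4)·1.0750) / (-9) = 0.9514
  γ = (3 - (1)·0.2625 - (3)·1.5333) / (8) = -0.2328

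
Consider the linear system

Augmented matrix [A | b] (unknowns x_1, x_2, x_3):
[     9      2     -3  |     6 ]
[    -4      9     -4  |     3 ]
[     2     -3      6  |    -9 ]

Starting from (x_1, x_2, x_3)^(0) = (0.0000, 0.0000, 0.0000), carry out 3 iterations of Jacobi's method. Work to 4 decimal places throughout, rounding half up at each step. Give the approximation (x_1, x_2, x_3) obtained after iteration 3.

(0.1564, -0.3169, -1.5494)

Iteration 1:
  x_1 = (6 - (2)·0.0000 - (-3)·0.0000) / (9) = 0.6667
  x_2 = (3 - (-4)·0.0000 - (-4)·0.0000) / (9) = 0.3333
  x_3 = (-9 - (2)·0.0000 - (-3)·0.0000) / (6) = -1.5000
Iteration 2:
  x_1 = (6 - (2)·0.3333 - (-3)·-1.5000) / (9) = 0.0926
  x_2 = (3 - (-4)·0.6667 - (-4)·-1.5000) / (9) = -0.0370
  x_3 = (-9 - (2)·0.6667 - (-3)·0.3333) / (6) = -1.5556
Iteration 3:
  x_1 = (6 - (2)·-0.0370 - (-3)·-1.5556) / (9) = 0.1564
  x_2 = (3 - (-4)·0.0926 - (-4)·-1.5556) / (9) = -0.3169
  x_3 = (-9 - (2)·0.0926 - (-3)·-0.0370) / (6) = -1.5494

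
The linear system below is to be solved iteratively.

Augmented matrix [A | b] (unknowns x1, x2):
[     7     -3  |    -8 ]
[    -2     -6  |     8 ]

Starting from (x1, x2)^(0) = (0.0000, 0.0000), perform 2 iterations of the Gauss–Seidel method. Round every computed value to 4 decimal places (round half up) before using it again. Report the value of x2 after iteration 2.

-0.8163

Iteration 1:
  x1 = (-8 - (-3)·0.0000) / (7) = -1.1429
  x2 = (8 - (-2)·-1.1429) / (-6) = -0.9524
Iteration 2:
  x1 = (-8 - (-3)·-0.9524) / (7) = -1.5510
  x2 = (8 - (-2)·-1.5510) / (-6) = -0.8163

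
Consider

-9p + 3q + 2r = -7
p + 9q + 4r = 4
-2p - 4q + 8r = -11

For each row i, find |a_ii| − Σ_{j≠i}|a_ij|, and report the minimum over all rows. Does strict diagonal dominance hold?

row 1: |-9| − (3+2) = 4
row 2: |9| − (1+4) = 4
row 3: |8| − (2+4) = 2
minimum over rows = 2 → strictly diagonally dominant (convergence guaranteed)

2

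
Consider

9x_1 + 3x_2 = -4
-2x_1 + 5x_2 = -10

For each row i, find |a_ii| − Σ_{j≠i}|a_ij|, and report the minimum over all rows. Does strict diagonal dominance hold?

row 1: |9| − (3) = 6
row 2: |5| − (2) = 3
minimum over rows = 3 → strictly diagonally dominant (convergence guaranteed)

3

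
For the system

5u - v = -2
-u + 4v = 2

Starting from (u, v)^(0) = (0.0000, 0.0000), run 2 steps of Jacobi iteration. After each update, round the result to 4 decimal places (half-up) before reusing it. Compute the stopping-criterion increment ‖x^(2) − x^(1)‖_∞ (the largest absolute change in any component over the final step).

Iteration 1:
  u = (-2 - (-1)·0.0000) / (5) = -0.4000
  v = (2 - (-1)·0.0000) / (4) = 0.5000
Iteration 2:
  u = (-2 - (-1)·0.5000) / (5) = -0.3000
  v = (2 - (-1)·-0.4000) / (4) = 0.4000
Change: (0.1000, -0.1000) → max |·| = 0.1000

0.1000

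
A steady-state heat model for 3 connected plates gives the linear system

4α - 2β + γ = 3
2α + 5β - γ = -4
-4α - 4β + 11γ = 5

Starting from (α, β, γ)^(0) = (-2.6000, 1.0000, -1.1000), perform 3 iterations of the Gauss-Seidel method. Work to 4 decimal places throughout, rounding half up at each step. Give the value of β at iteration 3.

Iteration 1:
  α = (3 - (-2)·1.0000 - (1)·-1.1000) / (4) = 1.5250
  β = (-4 - (2)·1.5250 - (-1)·-1.1000) / (5) = -1.6300
  γ = (5 - (-4)·1.5250 - (-4)·-1.6300) / (11) = 0.4164
Iteration 2:
  α = (3 - (-2)·-1.6300 - (1)·0.4164) / (4) = -0.1691
  β = (-4 - (2)·-0.1691 - (-1)·0.4164) / (5) = -0.6491
  γ = (5 - (-4)·-0.1691 - (-4)·-0.6491) / (11) = 0.1570
Iteration 3:
  α = (3 - (-2)·-0.6491 - (1)·0.1570) / (4) = 0.3862
  β = (-4 - (2)·0.3862 - (-1)·0.1570) / (5) = -0.9231
  γ = (5 - (-4)·0.3862 - (-4)·-0.9231) / (11) = 0.2593

-0.9231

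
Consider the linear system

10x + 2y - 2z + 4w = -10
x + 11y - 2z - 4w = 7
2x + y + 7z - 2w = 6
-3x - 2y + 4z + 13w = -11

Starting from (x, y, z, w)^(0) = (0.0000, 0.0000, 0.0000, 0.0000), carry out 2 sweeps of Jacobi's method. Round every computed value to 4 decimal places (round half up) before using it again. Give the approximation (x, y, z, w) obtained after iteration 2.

Iteration 1:
  x = (-10 - (2)·0.0000 - (-2)·0.0000 - (4)·0.0000) / (10) = -1.0000
  y = (7 - (1)·0.0000 - (-2)·0.0000 - (-4)·0.0000) / (11) = 0.6364
  z = (6 - (2)·0.0000 - (1)·0.0000 - (-2)·0.0000) / (7) = 0.8571
  w = (-11 - (-3)·0.0000 - (-2)·0.0000 - (4)·0.0000) / (13) = -0.8462
Iteration 2:
  x = (-10 - (2)·0.6364 - (-2)·0.8571 - (4)·-0.8462) / (10) = -0.6174
  y = (7 - (1)·-1.0000 - (-2)·0.8571 - (-4)·-0.8462) / (11) = 0.5754
  z = (6 - (2)·-1.0000 - (1)·0.6364 - (-2)·-0.8462) / (7) = 0.8102
  w = (-11 - (-3)·-1.0000 - (-2)·0.6364 - (4)·0.8571) / (13) = -1.2427

(-0.6174, 0.5754, 0.8102, -1.2427)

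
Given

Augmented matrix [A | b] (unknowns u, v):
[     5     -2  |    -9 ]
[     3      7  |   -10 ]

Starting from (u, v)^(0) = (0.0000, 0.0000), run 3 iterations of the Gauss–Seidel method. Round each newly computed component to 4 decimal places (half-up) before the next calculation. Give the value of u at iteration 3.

-2.0178

Iteration 1:
  u = (-9 - (-2)·0.0000) / (5) = -1.8000
  v = (-10 - (3)·-1.8000) / (7) = -0.6571
Iteration 2:
  u = (-9 - (-2)·-0.6571) / (5) = -2.0628
  v = (-10 - (3)·-2.0628) / (7) = -0.5445
Iteration 3:
  u = (-9 - (-2)·-0.5445) / (5) = -2.0178
  v = (-10 - (3)·-2.0178) / (7) = -0.5638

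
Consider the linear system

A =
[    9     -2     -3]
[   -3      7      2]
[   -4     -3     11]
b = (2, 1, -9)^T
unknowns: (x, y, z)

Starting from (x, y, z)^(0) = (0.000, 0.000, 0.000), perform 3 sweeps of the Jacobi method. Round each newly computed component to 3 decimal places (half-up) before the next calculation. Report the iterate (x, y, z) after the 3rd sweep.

Iteration 1:
  x = (2 - (-2)·0.000 - (-3)·0.000) / (9) = 0.222
  y = (1 - (-3)·0.000 - (2)·0.000) / (7) = 0.143
  z = (-9 - (-4)·0.000 - (-3)·0.000) / (11) = -0.818
Iteration 2:
  x = (2 - (-2)·0.143 - (-3)·-0.818) / (9) = -0.019
  y = (1 - (-3)·0.222 - (2)·-0.818) / (7) = 0.472
  z = (-9 - (-4)·0.222 - (-3)·0.143) / (11) = -0.698
Iteration 3:
  x = (2 - (-2)·0.472 - (-3)·-0.698) / (9) = 0.094
  y = (1 - (-3)·-0.019 - (2)·-0.698) / (7) = 0.334
  z = (-9 - (-4)·-0.019 - (-3)·0.472) / (11) = -0.696

(0.094, 0.334, -0.696)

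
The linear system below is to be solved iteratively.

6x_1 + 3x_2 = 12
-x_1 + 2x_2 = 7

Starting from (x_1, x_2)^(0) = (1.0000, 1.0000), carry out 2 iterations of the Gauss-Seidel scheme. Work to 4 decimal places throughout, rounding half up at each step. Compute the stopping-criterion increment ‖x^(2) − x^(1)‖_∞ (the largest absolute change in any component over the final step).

1.6250

Iteration 1:
  x_1 = (12 - (3)·1.0000) / (6) = 1.5000
  x_2 = (7 - (-1)·1.5000) / (2) = 4.2500
Iteration 2:
  x_1 = (12 - (3)·4.2500) / (6) = -0.1250
  x_2 = (7 - (-1)·-0.1250) / (2) = 3.4375
Change: (-1.6250, -0.8125) → max |·| = 1.6250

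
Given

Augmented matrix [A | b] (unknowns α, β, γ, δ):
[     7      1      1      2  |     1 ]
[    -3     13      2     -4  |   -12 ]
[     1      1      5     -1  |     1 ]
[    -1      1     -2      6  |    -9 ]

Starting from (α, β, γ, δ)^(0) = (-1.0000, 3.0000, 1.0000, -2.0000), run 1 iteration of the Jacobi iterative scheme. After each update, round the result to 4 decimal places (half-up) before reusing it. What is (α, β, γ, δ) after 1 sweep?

(0.1429, -1.9231, -0.6000, -1.8333)

Iteration 1:
  α = (1 - (1)·3.0000 - (1)·1.0000 - (2)·-2.0000) / (7) = 0.1429
  β = (-12 - (-3)·-1.0000 - (2)·1.0000 - (-4)·-2.0000) / (13) = -1.9231
  γ = (1 - (1)·-1.0000 - (1)·3.0000 - (-1)·-2.0000) / (5) = -0.6000
  δ = (-9 - (-1)·-1.0000 - (1)·3.0000 - (-2)·1.0000) / (6) = -1.8333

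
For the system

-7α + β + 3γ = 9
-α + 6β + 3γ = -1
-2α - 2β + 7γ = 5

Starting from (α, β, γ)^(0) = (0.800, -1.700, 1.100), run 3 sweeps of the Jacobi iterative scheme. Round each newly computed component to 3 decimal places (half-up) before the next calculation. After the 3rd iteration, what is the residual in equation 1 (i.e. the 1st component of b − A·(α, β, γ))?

Iteration 1:
  α = (9 - (1)·-1.700 - (3)·1.100) / (-7) = -1.057
  β = (-1 - (-1)·0.800 - (3)·1.100) / (6) = -0.583
  γ = (5 - (-2)·0.800 - (-2)·-1.700) / (7) = 0.457
Iteration 2:
  α = (9 - (1)·-0.583 - (3)·0.457) / (-7) = -1.173
  β = (-1 - (-1)·-1.057 - (3)·0.457) / (6) = -0.571
  γ = (5 - (-2)·-1.057 - (-2)·-0.583) / (7) = 0.246
Iteration 3:
  α = (9 - (1)·-0.571 - (3)·0.246) / (-7) = -1.262
  β = (-1 - (-1)·-1.173 - (3)·0.246) / (6) = -0.485
  γ = (5 - (-2)·-1.173 - (-2)·-0.571) / (7) = 0.216
Residual b − A·x = (0.003, 0.000, -0.006)

0.003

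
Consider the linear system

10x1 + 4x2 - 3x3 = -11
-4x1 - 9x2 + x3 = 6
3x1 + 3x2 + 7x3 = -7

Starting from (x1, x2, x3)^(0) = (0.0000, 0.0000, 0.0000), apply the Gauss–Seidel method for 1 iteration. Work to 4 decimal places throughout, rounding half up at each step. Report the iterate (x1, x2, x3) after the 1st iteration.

(-1.1000, -0.1778, -0.4524)

Iteration 1:
  x1 = (-11 - (4)·0.0000 - (-3)·0.0000) / (10) = -1.1000
  x2 = (6 - (-4)·-1.1000 - (1)·0.0000) / (-9) = -0.1778
  x3 = (-7 - (3)·-1.1000 - (3)·-0.1778) / (7) = -0.4524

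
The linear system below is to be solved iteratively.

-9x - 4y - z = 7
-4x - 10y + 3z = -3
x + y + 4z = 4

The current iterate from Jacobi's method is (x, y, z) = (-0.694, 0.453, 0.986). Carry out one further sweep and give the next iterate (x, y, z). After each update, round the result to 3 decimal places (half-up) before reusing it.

One sweep:
  x = (7 - (-4)·0.453 - (-1)·0.986) / (-9) = -1.089
  y = (-3 - (-4)·-0.694 - (3)·0.986) / (-10) = 0.873
  z = (4 - (1)·-0.694 - (1)·0.453) / (4) = 1.060

(-1.089, 0.873, 1.060)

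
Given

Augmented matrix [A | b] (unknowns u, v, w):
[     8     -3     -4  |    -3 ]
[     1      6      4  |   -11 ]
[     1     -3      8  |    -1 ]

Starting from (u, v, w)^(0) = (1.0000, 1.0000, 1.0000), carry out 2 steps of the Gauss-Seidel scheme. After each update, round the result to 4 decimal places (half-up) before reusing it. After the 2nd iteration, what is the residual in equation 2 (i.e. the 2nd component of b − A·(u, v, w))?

Iteration 1:
  u = (-3 - (-3)·1.0000 - (-4)·1.0000) / (8) = 0.5000
  v = (-11 - (1)·0.5000 - (4)·1.0000) / (6) = -2.5833
  w = (-1 - (1)·0.5000 - (-3)·-2.5833) / (8) = -1.1562
Iteration 2:
  u = (-3 - (-3)·-2.5833 - (-4)·-1.1562) / (8) = -1.9218
  v = (-11 - (1)·-1.9218 - (4)·-1.1562) / (6) = -0.7422
  w = (-1 - (1)·-1.9218 - (-3)·-0.7422) / (8) = -0.1631
Residual b − A·x = (9.4954, -3.9726, 0.0000)

-3.9726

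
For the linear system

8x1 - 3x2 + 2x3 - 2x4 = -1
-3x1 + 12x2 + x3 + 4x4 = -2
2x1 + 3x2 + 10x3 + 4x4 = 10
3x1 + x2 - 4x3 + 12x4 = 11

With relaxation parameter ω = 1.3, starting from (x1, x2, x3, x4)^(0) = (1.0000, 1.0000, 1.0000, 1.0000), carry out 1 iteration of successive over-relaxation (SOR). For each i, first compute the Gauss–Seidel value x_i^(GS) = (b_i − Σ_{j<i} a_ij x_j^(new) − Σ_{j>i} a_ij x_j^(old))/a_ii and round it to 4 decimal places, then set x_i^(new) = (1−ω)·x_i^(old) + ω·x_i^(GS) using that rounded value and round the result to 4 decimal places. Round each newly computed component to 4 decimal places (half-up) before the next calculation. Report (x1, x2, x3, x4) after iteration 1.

(0.0250, -1.0502, 0.8831, 1.3800)

Iteration 1:
  x1: GS value = (-1 - (-3)·1.0000 - (2)·1.0000 - (-2)·1.0000) / (8) = 0.2500;  x1 ← (1−ω)·1.0000 + ω·0.2500 = 0.0250
  x2: GS value = (-2 - (-3)·0.0250 - (1)·1.0000 - (4)·1.0000) / (12) = -0.5771;  x2 ← (1−ω)·1.0000 + ω·-0.5771 = -1.0502
  x3: GS value = (10 - (2)·0.0250 - (3)·-1.0502 - (4)·1.0000) / (10) = 0.9101;  x3 ← (1−ω)·1.0000 + ω·0.9101 = 0.8831
  x4: GS value = (11 - (3)·0.0250 - (1)·-1.0502 - (-4)·0.8831) / (12) = 1.2923;  x4 ← (1−ω)·1.0000 + ω·1.2923 = 1.3800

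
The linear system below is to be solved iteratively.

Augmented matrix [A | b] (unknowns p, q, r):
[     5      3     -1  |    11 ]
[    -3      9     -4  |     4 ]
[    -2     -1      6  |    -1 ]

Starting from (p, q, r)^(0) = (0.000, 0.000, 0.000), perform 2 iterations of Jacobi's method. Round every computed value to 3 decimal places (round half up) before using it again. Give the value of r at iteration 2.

Iteration 1:
  p = (11 - (3)·0.000 - (-1)·0.000) / (5) = 2.200
  q = (4 - (-3)·0.000 - (-4)·0.000) / (9) = 0.444
  r = (-1 - (-2)·0.000 - (-1)·0.000) / (6) = -0.167
Iteration 2:
  p = (11 - (3)·0.444 - (-1)·-0.167) / (5) = 1.900
  q = (4 - (-3)·2.200 - (-4)·-0.167) / (9) = 1.104
  r = (-1 - (-2)·2.200 - (-1)·0.444) / (6) = 0.641

0.641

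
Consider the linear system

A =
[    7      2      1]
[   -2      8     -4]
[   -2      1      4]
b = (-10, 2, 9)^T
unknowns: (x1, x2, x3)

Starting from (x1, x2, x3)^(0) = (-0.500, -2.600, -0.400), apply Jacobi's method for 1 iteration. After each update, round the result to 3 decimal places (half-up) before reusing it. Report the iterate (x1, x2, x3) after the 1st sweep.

(-0.629, -0.075, 2.650)

Iteration 1:
  x1 = (-10 - (2)·-2.600 - (1)·-0.400) / (7) = -0.629
  x2 = (2 - (-2)·-0.500 - (-4)·-0.400) / (8) = -0.075
  x3 = (9 - (-2)·-0.500 - (1)·-2.600) / (4) = 2.650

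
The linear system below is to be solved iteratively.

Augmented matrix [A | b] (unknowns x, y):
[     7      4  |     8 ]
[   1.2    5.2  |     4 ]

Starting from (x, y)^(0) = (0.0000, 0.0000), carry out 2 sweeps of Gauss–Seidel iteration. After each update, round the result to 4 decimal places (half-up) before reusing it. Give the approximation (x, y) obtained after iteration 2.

(0.8540, 0.5722)

Iteration 1:
  x = (8 - (4)·0.0000) / (7) = 1.1429
  y = (4 - (1.2)·1.1429) / (5.2) = 0.5055
Iteration 2:
  x = (8 - (4)·0.5055) / (7) = 0.8540
  y = (4 - (1.2)·0.8540) / (5.2) = 0.5722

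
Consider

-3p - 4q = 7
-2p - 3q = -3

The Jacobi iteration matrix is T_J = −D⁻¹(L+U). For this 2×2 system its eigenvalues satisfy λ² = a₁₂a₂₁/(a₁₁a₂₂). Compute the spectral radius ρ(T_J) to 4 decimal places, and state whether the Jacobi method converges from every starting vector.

a₁₂a₂₁/(a₁₁a₂₂) = (-4)·(-2) / ((-3)·(-3)) = 0.888889
ρ = √|0.888889| = √0.888889 = 0.9428
ρ < 1, so Jacobi converges

0.9428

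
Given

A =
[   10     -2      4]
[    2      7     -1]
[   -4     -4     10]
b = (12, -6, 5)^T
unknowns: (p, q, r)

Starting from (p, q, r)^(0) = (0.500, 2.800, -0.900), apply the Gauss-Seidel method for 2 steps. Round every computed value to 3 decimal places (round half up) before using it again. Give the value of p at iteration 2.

Iteration 1:
  p = (12 - (-2)·2.800 - (4)·-0.900) / (10) = 2.120
  q = (-6 - (2)·2.120 - (-1)·-0.900) / (7) = -1.591
  r = (5 - (-4)·2.120 - (-4)·-1.591) / (10) = 0.712
Iteration 2:
  p = (12 - (-2)·-1.591 - (4)·0.712) / (10) = 0.597
  q = (-6 - (2)·0.597 - (-1)·0.712) / (7) = -0.926
  r = (5 - (-4)·0.597 - (-4)·-0.926) / (10) = 0.368

0.597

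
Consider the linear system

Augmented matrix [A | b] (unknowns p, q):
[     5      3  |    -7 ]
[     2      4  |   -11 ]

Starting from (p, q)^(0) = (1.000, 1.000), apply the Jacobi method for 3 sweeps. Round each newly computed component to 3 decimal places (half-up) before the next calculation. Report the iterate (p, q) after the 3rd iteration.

(-0.350, -3.025)

Iteration 1:
  p = (-7 - (3)·1.000) / (5) = -2.000
  q = (-11 - (2)·1.000) / (4) = -3.250
Iteration 2:
  p = (-7 - (3)·-3.250) / (5) = 0.550
  q = (-11 - (2)·-2.000) / (4) = -1.750
Iteration 3:
  p = (-7 - (3)·-1.750) / (5) = -0.350
  q = (-11 - (2)·0.550) / (4) = -3.025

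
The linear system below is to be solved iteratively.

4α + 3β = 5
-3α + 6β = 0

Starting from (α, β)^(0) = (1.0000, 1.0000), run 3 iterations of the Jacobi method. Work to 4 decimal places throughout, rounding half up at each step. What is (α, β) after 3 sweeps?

(1.0625, 0.4375)

Iteration 1:
  α = (5 - (3)·1.0000) / (4) = 0.5000
  β = (0 - (-3)·1.0000) / (6) = 0.5000
Iteration 2:
  α = (5 - (3)·0.5000) / (4) = 0.8750
  β = (0 - (-3)·0.5000) / (6) = 0.2500
Iteration 3:
  α = (5 - (3)·0.2500) / (4) = 1.0625
  β = (0 - (-3)·0.8750) / (6) = 0.4375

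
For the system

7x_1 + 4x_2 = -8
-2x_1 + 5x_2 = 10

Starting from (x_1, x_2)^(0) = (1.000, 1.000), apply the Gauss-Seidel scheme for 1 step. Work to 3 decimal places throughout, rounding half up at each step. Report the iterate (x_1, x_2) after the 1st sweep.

Iteration 1:
  x_1 = (-8 - (4)·1.000) / (7) = -1.714
  x_2 = (10 - (-2)·-1.714) / (5) = 1.314

(-1.714, 1.314)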